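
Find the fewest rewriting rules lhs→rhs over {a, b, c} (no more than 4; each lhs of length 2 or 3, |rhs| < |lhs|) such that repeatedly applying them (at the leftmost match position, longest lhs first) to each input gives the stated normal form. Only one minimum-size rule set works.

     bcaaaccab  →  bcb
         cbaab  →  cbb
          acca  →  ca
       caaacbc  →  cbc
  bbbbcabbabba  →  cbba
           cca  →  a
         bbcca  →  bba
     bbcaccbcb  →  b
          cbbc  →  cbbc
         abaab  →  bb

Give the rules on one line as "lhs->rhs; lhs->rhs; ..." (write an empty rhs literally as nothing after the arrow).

ab->b; ac->; bbb->c; cc->

  | bcaaaccab => bcaacab => bcaab => bcab => bcb
  | cbaab => cbab => cbb
  | acca => ca
  | caaacbc => caabc => cabc => cbc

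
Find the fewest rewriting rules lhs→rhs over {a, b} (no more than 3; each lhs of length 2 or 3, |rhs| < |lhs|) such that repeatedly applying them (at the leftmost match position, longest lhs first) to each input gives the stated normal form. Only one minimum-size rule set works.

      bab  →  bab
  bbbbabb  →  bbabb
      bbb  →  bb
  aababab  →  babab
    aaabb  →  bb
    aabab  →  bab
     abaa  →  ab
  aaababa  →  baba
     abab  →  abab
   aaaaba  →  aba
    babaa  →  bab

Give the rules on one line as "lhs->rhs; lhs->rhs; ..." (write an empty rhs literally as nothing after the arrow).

  | bab
  | bbbbabb => bbbabb => bbabb
  | bbb => bb
  | aababab => babab

aa->; aaa->; bbb->bb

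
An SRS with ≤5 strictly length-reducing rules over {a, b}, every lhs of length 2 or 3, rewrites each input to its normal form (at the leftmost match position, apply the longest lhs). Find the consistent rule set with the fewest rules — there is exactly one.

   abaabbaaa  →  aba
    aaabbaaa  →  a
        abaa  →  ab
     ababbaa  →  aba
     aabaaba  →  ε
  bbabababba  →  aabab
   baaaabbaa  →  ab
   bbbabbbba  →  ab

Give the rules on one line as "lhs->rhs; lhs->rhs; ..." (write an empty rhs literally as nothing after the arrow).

  | abaabbaaa => abbbaaa => abaaa => aba
  | aaabbaaa => bbaaa => aaaa => a
  | abaa => ab
  | ababbaa => abaaa => aba

aaa->; abb->a; baa->b; bb->a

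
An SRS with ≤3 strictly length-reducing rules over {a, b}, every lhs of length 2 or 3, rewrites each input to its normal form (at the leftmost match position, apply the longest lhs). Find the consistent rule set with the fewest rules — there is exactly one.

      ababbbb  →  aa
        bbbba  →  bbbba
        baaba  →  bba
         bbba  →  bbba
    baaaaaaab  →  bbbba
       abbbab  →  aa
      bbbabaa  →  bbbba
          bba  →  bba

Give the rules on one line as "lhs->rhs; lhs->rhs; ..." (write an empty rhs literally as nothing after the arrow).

aaa->ba; ab->a

  | ababbbb => aabbbb => aabbb => aabb => aab => aa
  | bbbba
  | baaba => baaa => bba
  | bbba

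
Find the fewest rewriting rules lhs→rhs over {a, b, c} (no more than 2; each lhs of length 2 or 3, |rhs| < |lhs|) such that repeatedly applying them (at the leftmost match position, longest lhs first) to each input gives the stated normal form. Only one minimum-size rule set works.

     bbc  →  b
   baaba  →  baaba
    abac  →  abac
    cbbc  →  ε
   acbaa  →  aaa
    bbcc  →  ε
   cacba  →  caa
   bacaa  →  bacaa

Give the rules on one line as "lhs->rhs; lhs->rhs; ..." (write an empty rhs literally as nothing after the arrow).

bc->; cb->

  | bbc => b
  | baaba
  | abac
  | cbbc => bc => ε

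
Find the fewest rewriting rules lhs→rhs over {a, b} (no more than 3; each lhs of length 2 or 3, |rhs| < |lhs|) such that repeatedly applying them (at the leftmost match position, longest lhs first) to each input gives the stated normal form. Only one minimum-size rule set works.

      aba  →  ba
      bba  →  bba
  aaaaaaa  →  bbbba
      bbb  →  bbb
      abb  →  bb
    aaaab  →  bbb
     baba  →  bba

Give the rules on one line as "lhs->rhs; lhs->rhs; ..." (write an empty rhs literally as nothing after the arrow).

aaa->bb; ab->b

  | aba => ba
  | bba
  | aaaaaaa => bbaaaa => bbbba
  | bbb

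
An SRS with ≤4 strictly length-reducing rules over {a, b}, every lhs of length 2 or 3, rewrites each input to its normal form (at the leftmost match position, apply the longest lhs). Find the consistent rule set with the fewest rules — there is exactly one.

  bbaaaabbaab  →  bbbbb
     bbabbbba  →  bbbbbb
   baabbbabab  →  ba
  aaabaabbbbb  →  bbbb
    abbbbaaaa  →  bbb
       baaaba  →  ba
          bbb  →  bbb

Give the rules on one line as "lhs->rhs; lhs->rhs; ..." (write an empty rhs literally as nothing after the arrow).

aa->a; ab->; bab->ba; bba->bb

  | bbaaaabbaab => bbaaabbaab => bbaabbaab => bbabbaab => bbbbaab => bbbbab => bbbbb
  | bbabbbba => bbbbbba => bbbbbb
  | baabbbabab => babbbabab => babbabab => bababab => baabab => babab => baab => bab => ba
  | aaabaabbbbb => aabaabbbbb => abaabbbbb => aabbbbb => abbbbb => bbbb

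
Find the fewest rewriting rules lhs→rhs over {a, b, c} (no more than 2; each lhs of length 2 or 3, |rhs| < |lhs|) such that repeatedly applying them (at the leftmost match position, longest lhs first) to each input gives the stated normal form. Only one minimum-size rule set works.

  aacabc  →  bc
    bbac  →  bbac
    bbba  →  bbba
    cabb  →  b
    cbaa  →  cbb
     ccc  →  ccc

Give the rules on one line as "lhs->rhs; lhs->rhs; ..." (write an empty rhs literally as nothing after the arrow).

aa->b; cab->

  | aacabc => bcabc => bc
  | bbac
  | bbba
  | cabb => b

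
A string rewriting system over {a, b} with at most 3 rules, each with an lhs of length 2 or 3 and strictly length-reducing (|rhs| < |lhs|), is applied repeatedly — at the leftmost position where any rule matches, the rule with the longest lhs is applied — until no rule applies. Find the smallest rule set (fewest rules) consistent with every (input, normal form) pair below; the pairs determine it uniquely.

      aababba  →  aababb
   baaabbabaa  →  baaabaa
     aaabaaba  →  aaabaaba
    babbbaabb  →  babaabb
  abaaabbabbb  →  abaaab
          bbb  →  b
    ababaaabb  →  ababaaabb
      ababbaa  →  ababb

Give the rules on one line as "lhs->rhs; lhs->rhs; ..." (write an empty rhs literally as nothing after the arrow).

bba->bb; bbb->b

  | aababba => aababb
  | baaabbabaa => baaabbbaa => baaabaa
  | aaabaaba
  | babbbaabb => babaabb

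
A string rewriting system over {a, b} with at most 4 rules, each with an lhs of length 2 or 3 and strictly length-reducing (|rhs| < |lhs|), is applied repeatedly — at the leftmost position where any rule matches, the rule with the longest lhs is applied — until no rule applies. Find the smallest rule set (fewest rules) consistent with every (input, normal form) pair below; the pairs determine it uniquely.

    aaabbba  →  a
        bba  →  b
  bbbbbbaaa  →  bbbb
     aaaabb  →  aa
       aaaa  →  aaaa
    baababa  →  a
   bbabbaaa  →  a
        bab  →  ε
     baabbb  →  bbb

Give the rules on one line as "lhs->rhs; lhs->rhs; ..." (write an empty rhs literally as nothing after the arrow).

ab->; ba->; baa->; bab->ab

  | aaabbba => aabba => aba => a
  | bba => b
  | bbbbbbaaa => bbbbba => bbbb
  | aaaabb => aaab => aa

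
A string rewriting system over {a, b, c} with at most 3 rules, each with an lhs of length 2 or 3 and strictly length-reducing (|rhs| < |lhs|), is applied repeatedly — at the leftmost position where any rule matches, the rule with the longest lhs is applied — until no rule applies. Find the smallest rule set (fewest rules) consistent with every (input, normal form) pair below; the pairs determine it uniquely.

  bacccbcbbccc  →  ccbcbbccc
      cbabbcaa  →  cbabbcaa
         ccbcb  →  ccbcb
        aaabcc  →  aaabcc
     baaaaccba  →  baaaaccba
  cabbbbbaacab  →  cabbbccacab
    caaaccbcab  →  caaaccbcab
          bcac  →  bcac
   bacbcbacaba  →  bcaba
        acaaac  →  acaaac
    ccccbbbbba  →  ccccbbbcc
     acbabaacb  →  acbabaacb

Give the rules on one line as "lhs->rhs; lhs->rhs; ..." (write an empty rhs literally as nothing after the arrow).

bac->; bba->cc

  | bacccbcbbccc => ccbcbbccc
  | cbabbcaa
  | ccbcb
  | aaabcc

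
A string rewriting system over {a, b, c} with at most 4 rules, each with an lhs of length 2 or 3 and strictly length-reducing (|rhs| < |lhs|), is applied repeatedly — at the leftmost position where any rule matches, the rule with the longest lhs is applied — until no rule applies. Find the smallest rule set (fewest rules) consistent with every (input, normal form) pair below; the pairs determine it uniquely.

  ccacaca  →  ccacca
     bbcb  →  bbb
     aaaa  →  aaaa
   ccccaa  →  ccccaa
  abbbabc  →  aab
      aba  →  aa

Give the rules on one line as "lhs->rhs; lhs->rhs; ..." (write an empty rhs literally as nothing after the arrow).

  | ccacaca => ccacca
  | bbcb => bbb
  | aaaa
  | ccccaa

aca->ac; ba->a; bc->b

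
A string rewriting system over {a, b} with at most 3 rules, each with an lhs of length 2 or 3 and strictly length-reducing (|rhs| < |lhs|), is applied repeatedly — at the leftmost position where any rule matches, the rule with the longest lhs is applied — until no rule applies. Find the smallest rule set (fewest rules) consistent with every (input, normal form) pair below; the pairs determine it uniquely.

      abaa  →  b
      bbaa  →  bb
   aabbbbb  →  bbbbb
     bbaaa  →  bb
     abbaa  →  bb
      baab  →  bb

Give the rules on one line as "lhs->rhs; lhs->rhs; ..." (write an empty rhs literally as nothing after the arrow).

ab->b; ba->b

  | abaa => baa => ba => b
  | bbaa => bba => bb
  | aabbbbb => abbbbb => bbbbb
  | bbaaa => bbaa => bba => bb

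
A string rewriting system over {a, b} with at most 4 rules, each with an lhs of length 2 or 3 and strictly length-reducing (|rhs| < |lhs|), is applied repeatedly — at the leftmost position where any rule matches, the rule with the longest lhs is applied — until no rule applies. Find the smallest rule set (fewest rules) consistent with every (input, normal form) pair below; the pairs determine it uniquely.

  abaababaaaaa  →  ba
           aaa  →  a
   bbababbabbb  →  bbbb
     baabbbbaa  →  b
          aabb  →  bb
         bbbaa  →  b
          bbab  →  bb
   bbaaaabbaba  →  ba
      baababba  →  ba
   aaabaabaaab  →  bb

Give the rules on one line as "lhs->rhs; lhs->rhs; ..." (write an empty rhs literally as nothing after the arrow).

  | abaababaaaaa => baababaaaaa => bbabaaaaa => babaaaaa => bbaaaaa => baaaaa => baaa => ba
  | aaa => a
  | bbababbabbb => bababbabbb => bbabbabbb => babbabbb => bbbabbb => bbabbb => babbb => bbbb
  | baabbbbaa => bbbbbaa => bbbbaa => bbbaa => bbaa => baa => b

aa->; ab->b; bba->ba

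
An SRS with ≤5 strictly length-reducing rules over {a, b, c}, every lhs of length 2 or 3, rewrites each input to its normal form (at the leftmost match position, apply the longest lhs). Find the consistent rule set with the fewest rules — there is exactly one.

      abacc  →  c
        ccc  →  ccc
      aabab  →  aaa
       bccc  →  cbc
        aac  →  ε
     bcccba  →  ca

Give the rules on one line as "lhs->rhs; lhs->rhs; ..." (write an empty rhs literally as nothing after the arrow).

  | abacc => aacc => c
  | ccc
  | aabab => aaab => aaa
  | bccc => cbc

aac->; ab->a; bcb->; bcc->cb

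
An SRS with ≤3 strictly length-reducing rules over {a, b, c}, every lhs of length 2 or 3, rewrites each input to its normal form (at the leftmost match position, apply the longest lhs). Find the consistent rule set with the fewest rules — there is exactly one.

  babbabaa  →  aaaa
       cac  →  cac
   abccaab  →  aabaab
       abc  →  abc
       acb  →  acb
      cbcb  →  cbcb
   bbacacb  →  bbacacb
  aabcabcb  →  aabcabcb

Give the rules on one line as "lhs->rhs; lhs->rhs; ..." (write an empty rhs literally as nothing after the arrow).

  | babbabaa => ababaa => aaaa
  | cac
  | abccaab => aabaab
  | abc

bab->a; bcc->ab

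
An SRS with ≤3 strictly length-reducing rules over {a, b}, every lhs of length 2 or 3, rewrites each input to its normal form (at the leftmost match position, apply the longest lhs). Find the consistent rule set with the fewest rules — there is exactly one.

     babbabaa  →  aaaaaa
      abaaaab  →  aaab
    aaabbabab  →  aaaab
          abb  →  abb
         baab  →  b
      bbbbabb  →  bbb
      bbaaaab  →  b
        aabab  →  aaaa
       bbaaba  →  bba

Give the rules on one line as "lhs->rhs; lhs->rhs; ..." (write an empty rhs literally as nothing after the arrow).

  | babbabaa => aababaa => aaaaaa
  | abaaaab => aaab
  | aaabbabab => aaabaaab => aaaab
  | abb

baa->; bab->aa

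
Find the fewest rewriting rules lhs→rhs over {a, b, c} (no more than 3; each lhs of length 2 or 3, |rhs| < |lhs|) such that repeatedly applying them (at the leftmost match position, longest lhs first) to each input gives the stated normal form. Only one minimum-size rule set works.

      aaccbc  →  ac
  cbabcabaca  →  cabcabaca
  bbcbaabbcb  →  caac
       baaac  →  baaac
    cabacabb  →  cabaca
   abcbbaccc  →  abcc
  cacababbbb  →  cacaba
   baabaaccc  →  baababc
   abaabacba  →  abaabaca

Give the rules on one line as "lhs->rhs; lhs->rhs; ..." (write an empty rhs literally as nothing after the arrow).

acc->b; bb->; cb->c

  | aaccbc => abbc => ac
  | cbabcabaca => cabcabaca
  | bbcbaabbcb => cbaabbcb => caabbcb => caacb => caac
  | baaac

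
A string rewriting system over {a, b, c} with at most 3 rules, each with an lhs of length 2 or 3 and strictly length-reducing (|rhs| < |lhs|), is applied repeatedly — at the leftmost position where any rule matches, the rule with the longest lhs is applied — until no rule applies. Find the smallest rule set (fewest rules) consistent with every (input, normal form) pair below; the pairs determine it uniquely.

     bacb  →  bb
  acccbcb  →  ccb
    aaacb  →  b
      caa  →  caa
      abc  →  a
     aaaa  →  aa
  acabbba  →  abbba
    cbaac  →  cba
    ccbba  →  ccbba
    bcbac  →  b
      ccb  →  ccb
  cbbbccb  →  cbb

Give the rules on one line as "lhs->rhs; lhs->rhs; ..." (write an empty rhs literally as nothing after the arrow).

  | bacb => bb
  | acccbcb => ccbcb => ccb
  | aaacb => acb => b
  | caa

aaa->a; ac->; bc->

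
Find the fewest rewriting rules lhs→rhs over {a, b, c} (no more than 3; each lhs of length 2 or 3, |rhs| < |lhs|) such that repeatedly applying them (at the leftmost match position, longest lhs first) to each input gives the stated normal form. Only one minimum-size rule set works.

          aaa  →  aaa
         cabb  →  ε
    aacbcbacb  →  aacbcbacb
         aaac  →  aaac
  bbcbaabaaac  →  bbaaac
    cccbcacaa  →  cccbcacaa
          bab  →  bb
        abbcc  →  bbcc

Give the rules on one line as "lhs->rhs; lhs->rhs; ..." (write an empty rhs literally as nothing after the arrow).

  | aaa
  | cabb => cbb => ε
  | aacbcbacb
  | aaac

ab->b; cbb->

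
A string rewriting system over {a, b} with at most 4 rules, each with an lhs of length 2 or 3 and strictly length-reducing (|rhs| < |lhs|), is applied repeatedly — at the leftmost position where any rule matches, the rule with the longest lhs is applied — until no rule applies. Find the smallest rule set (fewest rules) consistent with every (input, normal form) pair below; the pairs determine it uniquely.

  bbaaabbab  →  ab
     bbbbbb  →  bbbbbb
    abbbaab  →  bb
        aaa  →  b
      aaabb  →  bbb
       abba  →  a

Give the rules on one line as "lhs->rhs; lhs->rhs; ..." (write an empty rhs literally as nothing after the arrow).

aa->a; aaa->b; ba->a

  | bbaaabbab => baaabbab => aaabbab => bbbab => bbab => bab => ab
  | bbbbbb
  | abbbaab => abbaab => abaab => aaab => bb
  | aaa => b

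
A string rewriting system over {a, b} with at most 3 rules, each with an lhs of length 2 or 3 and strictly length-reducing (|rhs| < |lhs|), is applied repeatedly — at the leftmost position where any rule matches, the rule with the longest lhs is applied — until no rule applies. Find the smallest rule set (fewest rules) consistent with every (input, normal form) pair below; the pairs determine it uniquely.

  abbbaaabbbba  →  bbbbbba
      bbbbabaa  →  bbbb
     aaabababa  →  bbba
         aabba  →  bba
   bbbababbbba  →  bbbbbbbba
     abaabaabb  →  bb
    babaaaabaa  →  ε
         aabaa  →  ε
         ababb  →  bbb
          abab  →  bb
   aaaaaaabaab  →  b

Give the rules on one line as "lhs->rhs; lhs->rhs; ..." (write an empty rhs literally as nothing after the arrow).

  | abbbaaabbbba => bbbaaabbbba => bbabbbba => bbbbbba
  | bbbbabaa => bbbbbaa => bbbb
  | aaabababa => aabababa => abababa => bababa => bbaba => bbba
  | aabba => abba => bba

ab->b; baa->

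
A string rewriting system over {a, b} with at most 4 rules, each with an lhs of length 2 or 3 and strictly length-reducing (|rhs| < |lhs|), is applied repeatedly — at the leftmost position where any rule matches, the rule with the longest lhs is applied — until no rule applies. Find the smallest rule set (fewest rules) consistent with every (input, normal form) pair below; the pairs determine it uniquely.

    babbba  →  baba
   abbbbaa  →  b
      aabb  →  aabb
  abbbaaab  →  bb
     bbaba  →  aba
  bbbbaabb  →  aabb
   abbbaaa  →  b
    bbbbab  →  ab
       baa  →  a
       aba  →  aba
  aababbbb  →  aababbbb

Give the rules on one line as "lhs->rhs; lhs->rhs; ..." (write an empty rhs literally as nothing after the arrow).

aaa->b; baa->a; bba->a

  | babbba => baba
  | abbbbaa => abbaa => aaa => b
  | aabb
  | abbbaaab => abaaab => aaab => bb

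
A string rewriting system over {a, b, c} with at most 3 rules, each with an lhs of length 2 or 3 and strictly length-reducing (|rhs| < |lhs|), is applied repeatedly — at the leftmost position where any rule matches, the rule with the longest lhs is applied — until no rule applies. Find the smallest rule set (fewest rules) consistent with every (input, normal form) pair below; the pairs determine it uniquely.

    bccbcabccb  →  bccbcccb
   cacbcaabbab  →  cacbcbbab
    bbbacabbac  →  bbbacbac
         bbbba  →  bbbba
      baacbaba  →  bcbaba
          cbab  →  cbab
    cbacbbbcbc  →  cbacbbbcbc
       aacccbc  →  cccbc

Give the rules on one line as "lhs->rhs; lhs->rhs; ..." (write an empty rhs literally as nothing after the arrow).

  | bccbcabccb => bccbcccb
  | cacbcaabbab => cacbcbbab
  | bbbacabbac => bbbacbac
  | bbbba

aa->; cab->c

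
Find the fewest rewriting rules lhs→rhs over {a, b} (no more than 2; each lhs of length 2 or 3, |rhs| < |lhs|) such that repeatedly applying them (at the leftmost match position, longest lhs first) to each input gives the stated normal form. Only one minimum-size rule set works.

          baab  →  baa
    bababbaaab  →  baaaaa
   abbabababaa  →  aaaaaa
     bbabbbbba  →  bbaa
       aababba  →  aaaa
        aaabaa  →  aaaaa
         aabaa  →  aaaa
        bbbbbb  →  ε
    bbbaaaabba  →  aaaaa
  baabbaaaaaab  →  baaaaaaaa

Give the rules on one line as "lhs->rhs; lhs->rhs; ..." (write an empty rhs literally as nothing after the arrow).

  | baab => baa
  | bababbaaab => baabbaaab => baabaaab => baaaaab => baaaaa
  | abbabababaa => ababababaa => aabababaa => aaababaa => aaaabaa => aaaaaa
  | bbabbbbba => bbabbbba => bbabbba => bbabba => bbaba => bbaa

ab->a; bbb->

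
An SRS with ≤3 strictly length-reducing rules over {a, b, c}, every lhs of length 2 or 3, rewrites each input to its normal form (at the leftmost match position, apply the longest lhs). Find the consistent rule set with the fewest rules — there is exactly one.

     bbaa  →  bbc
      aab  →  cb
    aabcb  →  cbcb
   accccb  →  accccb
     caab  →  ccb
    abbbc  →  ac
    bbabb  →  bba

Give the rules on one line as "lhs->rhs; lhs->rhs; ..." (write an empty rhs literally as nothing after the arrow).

aa->c; ab->a

  | bbaa => bbc
  | aab => cb
  | aabcb => cbcb
  | accccb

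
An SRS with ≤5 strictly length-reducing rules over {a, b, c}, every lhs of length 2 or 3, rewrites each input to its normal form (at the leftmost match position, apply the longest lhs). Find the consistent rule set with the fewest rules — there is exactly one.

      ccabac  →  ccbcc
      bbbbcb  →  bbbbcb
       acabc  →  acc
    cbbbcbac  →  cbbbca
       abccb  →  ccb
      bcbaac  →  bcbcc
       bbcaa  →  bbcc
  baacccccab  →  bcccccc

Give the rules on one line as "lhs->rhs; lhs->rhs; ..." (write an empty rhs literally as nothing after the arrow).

  | ccabac => ccbcc
  | bbbbcb
  | acabc => acc
  | cbbbcbac => cbbbca

aa->c; ab->; aba->bc; bac->a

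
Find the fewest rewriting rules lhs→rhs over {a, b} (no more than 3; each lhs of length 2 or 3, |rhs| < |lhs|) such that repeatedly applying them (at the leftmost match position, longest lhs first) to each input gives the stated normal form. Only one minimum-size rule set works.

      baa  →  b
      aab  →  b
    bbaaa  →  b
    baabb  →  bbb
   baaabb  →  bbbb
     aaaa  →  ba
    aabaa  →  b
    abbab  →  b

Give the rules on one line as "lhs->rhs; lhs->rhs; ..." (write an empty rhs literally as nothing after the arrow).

aa->; aaa->b; bba->a

  | baa => b
  | aab => b
  | bbaaa => aaa => b
  | baabb => bbb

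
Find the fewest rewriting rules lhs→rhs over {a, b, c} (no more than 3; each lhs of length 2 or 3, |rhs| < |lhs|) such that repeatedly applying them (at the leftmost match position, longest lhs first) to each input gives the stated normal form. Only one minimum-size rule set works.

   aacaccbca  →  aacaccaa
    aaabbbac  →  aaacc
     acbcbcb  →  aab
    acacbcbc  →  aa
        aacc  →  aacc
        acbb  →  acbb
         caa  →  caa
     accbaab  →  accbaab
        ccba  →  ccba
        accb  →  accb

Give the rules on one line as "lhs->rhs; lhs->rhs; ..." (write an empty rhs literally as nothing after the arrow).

  | aacaccbca => aacaccaa
  | aaabbbac => aaabbcc => aaabac => aaacc
  | acbcbcb => acabcb => abcb => aab
  | acacbcbc => acacabc => acabc => abc => aa

bac->cc; bc->a; cab->b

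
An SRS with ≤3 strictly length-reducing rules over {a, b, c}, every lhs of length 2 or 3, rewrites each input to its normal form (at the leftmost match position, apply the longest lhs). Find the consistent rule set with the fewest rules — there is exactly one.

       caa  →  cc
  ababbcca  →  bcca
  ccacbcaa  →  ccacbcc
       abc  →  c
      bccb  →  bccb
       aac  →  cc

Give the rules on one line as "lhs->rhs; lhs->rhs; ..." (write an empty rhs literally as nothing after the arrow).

  | caa => cc
  | ababbcca => abbcca => bcca
  | ccacbcaa => ccacbcc
  | abc => c

aa->c; ab->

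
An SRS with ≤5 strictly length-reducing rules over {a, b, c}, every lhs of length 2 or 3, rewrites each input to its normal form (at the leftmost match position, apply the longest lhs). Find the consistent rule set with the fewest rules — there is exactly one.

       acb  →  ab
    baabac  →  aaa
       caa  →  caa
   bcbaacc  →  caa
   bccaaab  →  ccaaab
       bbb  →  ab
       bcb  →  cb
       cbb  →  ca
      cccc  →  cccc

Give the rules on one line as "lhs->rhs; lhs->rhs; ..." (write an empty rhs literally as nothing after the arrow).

  | acb => ab
  | baabac => aabac => aaac => aaa
  | caa
  | bcbaacc => cbaacc => caacc => caac => caa

ac->a; ba->a; bb->a; bc->c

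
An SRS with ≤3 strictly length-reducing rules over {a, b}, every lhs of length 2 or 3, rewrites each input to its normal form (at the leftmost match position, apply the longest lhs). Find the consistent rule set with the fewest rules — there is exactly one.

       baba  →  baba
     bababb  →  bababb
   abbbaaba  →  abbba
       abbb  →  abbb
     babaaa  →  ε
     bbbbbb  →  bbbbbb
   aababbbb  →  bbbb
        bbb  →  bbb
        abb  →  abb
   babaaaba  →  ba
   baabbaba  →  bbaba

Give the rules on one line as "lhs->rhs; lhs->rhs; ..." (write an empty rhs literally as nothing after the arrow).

aab->ba; baa->

  | baba
  | bababb
  | abbbaaba => abbba
  | abbb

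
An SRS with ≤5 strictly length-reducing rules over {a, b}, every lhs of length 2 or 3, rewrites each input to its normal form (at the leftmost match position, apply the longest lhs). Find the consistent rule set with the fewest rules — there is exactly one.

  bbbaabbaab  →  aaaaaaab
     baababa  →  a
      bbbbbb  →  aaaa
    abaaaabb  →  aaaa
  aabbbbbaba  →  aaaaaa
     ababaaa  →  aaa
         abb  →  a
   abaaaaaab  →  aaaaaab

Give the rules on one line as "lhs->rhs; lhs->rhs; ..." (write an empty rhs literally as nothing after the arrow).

  | bbbaabbaab => aaaabbaab => aaaaaaab
  | baababa => ababa => aba => a
  | bbbbbb => aabbb => aaaa
  | abaaaabb => aaaabb => aaaa

ba->; bb->; bba->aa; bbb->aa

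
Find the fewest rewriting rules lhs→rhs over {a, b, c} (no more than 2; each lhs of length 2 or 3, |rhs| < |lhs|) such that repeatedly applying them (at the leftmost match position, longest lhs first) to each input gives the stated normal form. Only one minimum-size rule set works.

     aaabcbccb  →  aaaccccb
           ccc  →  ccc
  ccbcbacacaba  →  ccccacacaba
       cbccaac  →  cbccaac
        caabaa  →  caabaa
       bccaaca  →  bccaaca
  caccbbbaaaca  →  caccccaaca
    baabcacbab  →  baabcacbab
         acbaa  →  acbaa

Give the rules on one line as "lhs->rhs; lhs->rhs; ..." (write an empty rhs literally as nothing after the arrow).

bba->cb; bcb->cc

  | aaabcbccb => aaaccccb
  | ccc
  | ccbcbacacaba => ccccacacaba
  | cbccaac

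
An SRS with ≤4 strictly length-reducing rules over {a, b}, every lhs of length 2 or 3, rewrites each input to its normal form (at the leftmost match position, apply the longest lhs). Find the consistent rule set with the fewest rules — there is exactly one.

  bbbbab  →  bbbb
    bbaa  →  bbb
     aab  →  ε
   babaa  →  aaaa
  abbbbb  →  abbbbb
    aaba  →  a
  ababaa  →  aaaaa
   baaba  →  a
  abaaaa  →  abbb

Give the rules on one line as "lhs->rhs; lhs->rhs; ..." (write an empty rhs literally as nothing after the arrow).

  | bbbbab => bbbaa => bbbb
  | bbaa => bbb
  | aab => ε
  | babaa => aaaa

aab->; ba->a; baa->bb; bab->aa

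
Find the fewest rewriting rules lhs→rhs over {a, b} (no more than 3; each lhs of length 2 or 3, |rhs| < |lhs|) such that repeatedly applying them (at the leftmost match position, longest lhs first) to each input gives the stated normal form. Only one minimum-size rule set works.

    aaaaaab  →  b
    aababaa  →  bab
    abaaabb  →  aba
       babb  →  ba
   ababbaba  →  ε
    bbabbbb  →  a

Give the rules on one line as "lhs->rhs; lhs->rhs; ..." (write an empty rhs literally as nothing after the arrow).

  | aaaaaab => aaaab => aab => b
  | aababaa => babaa => bab
  | abaaabb => ababb => aba
  | babb => ba

aa->; bb->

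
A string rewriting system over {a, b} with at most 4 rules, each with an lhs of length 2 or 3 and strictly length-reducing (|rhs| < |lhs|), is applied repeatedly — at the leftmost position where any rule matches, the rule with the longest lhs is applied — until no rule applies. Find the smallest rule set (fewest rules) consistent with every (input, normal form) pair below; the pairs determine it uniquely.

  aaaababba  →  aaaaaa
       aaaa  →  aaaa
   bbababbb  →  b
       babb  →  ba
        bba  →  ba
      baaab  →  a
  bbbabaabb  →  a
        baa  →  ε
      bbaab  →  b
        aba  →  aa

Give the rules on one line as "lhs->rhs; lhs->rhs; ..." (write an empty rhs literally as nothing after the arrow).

  | aaaababba => aaaaabba => aaaaaba => aaaaaa
  | aaaa
  | bbababbb => bababbb => baabbb => bbb => bb => b
  | babb => bab => ba

ab->a; baa->; bb->b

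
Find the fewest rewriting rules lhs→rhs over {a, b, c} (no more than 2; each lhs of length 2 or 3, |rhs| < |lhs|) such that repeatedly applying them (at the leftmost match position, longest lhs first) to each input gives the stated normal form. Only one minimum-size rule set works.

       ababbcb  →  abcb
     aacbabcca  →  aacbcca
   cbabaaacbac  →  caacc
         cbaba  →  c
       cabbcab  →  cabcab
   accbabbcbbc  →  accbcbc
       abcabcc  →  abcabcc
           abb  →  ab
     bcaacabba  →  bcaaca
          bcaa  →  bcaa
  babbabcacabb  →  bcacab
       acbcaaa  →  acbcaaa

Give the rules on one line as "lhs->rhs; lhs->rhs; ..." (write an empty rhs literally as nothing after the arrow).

  | ababbcb => abbcb => abcb
  | aacbabcca => aacbcca
  | cbabaaacbac => cbaaacbac => caacbac => caacc
  | cbaba => cba => c

ba->; bb->b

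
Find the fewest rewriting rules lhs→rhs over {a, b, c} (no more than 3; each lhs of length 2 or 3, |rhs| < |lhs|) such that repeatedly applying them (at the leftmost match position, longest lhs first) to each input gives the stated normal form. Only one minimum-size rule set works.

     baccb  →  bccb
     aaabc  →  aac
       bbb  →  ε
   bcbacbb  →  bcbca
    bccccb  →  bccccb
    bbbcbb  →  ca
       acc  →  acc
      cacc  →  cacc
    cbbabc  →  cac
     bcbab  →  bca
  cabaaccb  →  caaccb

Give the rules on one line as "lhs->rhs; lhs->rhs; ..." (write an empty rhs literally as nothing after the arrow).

ab->; ba->b; bb->a

  | baccb => bccb
  | aaabc => aac
  | bbb => ab => ε
  | bcbacbb => bcbcbb => bcbca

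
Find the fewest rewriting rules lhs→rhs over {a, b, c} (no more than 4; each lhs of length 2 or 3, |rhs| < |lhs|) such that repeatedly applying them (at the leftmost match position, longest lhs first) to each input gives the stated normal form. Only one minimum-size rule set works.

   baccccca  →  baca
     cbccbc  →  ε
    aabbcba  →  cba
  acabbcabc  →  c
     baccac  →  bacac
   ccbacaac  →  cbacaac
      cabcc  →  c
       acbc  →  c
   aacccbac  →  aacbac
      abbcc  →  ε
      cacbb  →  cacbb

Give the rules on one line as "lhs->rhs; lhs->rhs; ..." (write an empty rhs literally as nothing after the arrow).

  | baccccca => bacccca => baccca => bacca => baca
  | cbccbc => bcbc => bc => ε
  | aabbcba => acbcba => abba => cba
  | acabbcabc => accbcabc => acbcabc => ababc => cabc => ccc => cc => c

ab->c; bc->; cbc->b; cc->c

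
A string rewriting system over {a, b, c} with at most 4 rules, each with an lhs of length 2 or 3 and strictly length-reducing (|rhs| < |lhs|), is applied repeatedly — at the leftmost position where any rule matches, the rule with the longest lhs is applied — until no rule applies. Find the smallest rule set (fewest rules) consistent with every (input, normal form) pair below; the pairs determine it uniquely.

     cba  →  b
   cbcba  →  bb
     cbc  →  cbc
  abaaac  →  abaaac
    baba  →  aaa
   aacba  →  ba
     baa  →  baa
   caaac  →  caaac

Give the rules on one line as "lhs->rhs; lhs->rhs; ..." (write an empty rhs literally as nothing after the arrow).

aab->ba; bab->aa; cba->b; cbb->bb

  | cba => b
  | cbcba => cbb => bb
  | cbc
  | abaaac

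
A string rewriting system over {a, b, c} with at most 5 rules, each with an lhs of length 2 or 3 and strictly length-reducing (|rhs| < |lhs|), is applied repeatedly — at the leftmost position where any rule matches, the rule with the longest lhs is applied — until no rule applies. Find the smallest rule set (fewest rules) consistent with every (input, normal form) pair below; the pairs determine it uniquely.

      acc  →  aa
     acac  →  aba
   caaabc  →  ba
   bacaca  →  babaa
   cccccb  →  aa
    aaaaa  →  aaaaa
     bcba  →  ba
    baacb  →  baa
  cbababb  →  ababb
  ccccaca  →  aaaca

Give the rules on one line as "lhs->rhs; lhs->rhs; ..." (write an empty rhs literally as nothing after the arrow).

  | acc => aa
  | acac => aba
  | caaabc => cac => ba
  | bacaca => babaa

aab->; cac->ba; cb->; cc->a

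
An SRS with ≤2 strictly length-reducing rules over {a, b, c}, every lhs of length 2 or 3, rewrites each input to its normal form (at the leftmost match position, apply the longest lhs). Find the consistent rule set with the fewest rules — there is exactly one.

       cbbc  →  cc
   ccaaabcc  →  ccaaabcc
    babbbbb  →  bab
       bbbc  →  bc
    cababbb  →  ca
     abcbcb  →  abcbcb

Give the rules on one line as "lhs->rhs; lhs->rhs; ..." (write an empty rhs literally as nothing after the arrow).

  | cbbc => cc
  | ccaaabcc
  | babbbbb => babbb => bab
  | bbbc => bc

aba->ab; bb->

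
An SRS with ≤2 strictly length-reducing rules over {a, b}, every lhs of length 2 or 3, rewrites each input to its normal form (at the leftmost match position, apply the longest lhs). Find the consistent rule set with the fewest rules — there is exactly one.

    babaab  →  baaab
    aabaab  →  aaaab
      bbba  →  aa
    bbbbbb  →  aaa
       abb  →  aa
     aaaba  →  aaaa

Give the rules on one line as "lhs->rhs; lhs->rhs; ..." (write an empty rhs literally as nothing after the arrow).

  | babaab => baaab
  | aabaab => aaaab
  | bbba => aba => aa
  | bbbbbb => abbbb => aabb => aaa

aba->aa; bb->a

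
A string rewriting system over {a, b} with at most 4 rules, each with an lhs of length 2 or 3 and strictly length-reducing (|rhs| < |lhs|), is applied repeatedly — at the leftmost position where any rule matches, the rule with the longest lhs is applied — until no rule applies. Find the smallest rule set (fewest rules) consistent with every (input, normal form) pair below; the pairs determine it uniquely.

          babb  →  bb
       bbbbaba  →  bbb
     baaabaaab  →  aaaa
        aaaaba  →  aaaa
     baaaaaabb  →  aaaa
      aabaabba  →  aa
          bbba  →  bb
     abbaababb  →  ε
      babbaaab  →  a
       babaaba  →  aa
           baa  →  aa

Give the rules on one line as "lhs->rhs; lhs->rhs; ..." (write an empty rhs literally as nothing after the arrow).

  | babb => bb
  | bbbbaba => bbbba => bbb
  | baaabaaab => aaabaaab => aaaaab => aaaa
  | aaaaba => aaaa

ab->; baa->aa; bba->b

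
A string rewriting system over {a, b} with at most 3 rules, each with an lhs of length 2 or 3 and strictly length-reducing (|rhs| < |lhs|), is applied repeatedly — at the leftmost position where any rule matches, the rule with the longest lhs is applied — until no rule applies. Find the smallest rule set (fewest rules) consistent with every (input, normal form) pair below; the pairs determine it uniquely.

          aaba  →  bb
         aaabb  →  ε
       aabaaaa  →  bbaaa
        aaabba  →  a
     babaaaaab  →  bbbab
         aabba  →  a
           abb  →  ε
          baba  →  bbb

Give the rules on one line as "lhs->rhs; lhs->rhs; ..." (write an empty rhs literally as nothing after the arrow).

aab->ab; aba->bb; abb->

  | aaba => aba => bb
  | aaabb => aabb => abb => ε
  | aabaaaa => abaaaa => bbaaa
  | aaabba => aabba => abba => a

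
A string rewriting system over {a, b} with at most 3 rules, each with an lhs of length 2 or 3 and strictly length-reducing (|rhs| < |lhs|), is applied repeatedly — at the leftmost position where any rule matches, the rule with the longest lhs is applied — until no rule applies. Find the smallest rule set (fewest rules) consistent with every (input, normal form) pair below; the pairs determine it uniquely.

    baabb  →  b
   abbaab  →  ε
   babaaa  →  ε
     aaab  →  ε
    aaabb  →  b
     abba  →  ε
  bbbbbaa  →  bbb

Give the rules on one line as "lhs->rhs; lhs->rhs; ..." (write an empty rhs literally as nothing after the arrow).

  | baabb => abb => b
  | abbaab => baab => ab => ε
  | babaaa => baaa => aa => ε
  | aaab => ab => ε

aa->; ab->; ba->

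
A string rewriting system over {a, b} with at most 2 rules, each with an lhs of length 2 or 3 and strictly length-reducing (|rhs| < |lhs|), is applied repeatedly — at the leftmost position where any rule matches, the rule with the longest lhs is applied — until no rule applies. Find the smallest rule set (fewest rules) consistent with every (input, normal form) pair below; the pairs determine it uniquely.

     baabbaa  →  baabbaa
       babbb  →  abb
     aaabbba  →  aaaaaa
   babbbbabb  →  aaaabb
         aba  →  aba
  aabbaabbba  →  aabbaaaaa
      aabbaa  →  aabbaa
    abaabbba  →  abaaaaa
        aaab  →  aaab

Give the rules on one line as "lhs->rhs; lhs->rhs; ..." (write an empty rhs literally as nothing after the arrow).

bab->a; bbb->aa

  | baabbaa
  | babbb => abb
  | aaabbba => aaaaaa
  | babbbbabb => abbbabb => aaaabb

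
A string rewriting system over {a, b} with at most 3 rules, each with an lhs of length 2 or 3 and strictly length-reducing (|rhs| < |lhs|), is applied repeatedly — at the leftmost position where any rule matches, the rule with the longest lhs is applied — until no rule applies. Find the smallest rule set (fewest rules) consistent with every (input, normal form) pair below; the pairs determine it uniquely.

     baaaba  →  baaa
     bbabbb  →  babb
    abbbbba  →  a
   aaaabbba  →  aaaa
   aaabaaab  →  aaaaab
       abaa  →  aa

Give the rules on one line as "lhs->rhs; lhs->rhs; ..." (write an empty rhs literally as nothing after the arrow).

aba->a; bba->ba; bbb->bb

  | baaaba => baaa
  | bbabbb => babbb => babb
  | abbbbba => abbbba => abbba => abba => aba => a
  | aaaabbba => aaaabba => aaaaba => aaaa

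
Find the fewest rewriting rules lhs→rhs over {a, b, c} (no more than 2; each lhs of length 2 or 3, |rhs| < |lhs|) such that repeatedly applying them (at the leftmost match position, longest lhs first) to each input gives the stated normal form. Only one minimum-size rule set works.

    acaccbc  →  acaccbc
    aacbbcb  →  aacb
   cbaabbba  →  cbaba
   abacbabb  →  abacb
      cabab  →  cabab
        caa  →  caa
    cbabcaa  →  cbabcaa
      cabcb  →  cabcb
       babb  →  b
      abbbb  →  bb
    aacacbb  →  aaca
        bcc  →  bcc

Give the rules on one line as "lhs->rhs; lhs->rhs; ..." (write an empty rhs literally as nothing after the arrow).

abb->; cbb->

  | acaccbc
  | aacbbcb => aacb
  | cbaabbba => cbaba
  | abacbabb => abacb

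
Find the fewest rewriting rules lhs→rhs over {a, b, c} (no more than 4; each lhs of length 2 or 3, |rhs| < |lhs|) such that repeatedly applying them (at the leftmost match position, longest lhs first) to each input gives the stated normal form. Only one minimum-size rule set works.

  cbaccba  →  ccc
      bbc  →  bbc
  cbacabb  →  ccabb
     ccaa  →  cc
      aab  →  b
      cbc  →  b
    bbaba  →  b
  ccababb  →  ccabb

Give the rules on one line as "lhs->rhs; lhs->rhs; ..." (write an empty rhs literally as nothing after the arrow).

aa->; ba->; cbc->b

  | cbaccba => cccba => ccc
  | bbc
  | cbacabb => ccabb
  | ccaa => cc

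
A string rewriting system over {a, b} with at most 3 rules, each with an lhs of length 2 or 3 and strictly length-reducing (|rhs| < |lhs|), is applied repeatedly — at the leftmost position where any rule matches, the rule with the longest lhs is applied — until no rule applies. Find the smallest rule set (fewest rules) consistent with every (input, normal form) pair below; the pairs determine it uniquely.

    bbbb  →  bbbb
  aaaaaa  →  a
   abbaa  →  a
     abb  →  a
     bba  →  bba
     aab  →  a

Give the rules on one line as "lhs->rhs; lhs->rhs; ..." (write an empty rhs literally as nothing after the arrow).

aa->a; ab->a

  | bbbb
  | aaaaaa => aaaaa => aaaa => aaa => aa => a
  | abbaa => abaa => aaa => aa => a
  | abb => ab => a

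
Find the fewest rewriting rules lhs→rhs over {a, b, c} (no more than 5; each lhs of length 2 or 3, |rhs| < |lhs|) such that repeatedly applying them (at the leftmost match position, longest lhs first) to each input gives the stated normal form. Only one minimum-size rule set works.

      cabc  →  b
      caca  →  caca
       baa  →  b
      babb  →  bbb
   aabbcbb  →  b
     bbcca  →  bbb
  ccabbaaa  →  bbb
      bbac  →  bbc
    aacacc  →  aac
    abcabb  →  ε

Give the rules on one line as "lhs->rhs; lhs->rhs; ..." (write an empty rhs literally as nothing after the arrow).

  | cabc => cc => b
  | caca
  | baa => ba => b
  | babb => bbb

ab->; ba->b; cb->; cc->b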